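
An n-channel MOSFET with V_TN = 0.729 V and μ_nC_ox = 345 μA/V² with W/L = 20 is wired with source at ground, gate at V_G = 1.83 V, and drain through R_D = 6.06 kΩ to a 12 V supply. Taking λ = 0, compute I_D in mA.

I_D = 1.93 mA

V_GS = V_G = 1.83 V, so V_ov = 1.83 − 0.729 = 1.1 V.
k_n = μ_nC_ox · (W/L) = 6.9 mA/V².
Assume saturation: I_D = ½ k_n V_ov² = 0.5 × 6.9 × 1.1² = 4.18 mA, giving V_DS = V_DD − I_D R_D = 12 − 4.18 × 6.06 = -13.3 V.
But -13.3 V < V_ov = 1.1 V, so the device is actually in triode.
In triode I_D = k_n[V_ov V_DS − ½ V_DS²] and I_D = (V_DD − V_DS)/R_D. Equating: 20.9 V_DS² − 47.04 V_DS + 12 = 0, giving V_DS = 0.293 V (the root below V_ov).
I_D = (12 − 0.293) / 6.06 = 1.93 mA.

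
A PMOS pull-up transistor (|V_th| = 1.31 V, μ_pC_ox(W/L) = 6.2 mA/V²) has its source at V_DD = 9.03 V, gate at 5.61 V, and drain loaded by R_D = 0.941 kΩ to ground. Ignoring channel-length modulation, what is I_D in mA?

V_SG = V_DD − V_G = 9.03 − 5.61 = 3.42 V, so V_ov = 3.42 − 1.31 = 2.11 V.
Assume saturation: I_D = ½ k_p V_ov² = 0.5 × 6.2 × 2.11² = 13.8 mA, giving V_SD = V_DD − I_D R_D = 9.03 − 13.8 × 0.941 = -3.96 V.
But -3.96 V < V_ov = 2.11 V, so the device is actually in triode.
In triode I_D = k_p[V_ov V_SD − ½ V_SD²] and I_D = (V_DD − V_SD)/R_D. Equating: 2.92 V_SD² − 13.31 V_SD + 9.03 = 0, giving V_SD = 0.829 V (the root below V_ov).
I_D = (9.03 − 0.829) / 0.941 = 8.72 mA.

I_D = 8.72 mA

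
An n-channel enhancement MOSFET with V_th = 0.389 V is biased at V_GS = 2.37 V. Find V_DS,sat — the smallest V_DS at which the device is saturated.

The boundary between triode and saturation is V_DS = V_GS − V_th = V_ov.
V_ov = 2.37 − 0.389 = 1.98 V.

V_DS,sat = 1.98 V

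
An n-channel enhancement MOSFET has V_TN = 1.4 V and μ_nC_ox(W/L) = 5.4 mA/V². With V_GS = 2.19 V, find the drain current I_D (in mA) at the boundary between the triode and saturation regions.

I_D = 1.69 mA

At the boundary V_DS = V_ov = V_GS − V_TN = 2.19 − 1.4 = 0.79 V.
I_D = ½ k_n V_ov² = 0.5 × 5.4 × 0.79² = 1.69 mA.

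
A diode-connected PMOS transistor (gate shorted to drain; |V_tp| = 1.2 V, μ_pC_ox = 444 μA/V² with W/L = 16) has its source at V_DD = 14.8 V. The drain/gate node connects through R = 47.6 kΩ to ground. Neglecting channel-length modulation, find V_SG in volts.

V_SG = 1.48 V

With gate tied to drain, V_SG = V_SD ≥ V_SG − |V_tp|, so the device is in saturation.
k_p = μ_pC_ox · (W/L) = 7.104 mA/V².
KCL at the drain: ½ k_p (V_SG − |V_tp|)² = (V_DD − V_SG)/R.
Let x = V_SG − 1.2. Then 169 x² + x − 13.6 = 0, giving x = 0.281 V (positive root), so V_SG = 1.48 V.
I_D = (V_DD − V_SG)/R = (14.8 − 1.48) / 47.6 = 0.28 mA.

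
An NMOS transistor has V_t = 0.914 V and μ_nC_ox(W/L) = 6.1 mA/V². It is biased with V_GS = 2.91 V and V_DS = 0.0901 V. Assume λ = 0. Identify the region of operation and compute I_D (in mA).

Triode; I_D = 1.07 mA

V_ov = V_GS − V_t = 2.91 − 0.914 = 2 V.
Since V_DS = 0.0901 V < V_ov = 2 V, the device is in the triode region.
I_D = k_n [V_ov · V_DS − ½ V_DS²] = 6.1 × [2 × 0.0901 − 0.5 × 0.0901²] = 1.07 mA.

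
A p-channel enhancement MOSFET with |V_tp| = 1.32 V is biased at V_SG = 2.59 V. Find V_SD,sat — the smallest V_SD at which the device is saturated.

The boundary between triode and saturation is V_SD = V_SG − |V_tp| = V_ov.
V_ov = 2.59 − 1.32 = 1.27 V.

V_SD,sat = 1.27 V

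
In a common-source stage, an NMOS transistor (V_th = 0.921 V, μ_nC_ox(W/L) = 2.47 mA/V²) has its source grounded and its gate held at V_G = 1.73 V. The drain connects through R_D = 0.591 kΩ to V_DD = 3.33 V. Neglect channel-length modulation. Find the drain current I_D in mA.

V_GS = V_G = 1.73 V, so V_ov = 1.73 − 0.921 = 0.809 V.
Assume saturation: I_D = ½ k_n V_ov² = 0.5 × 2.47 × 0.809² = 0.808 mA, giving V_DS = V_DD − I_D R_D = 3.33 − 0.808 × 0.591 = 2.85 V.
V_DS = 2.85 V ≥ V_ov = 0.809 V, confirming saturation.

I_D = 0.808 mA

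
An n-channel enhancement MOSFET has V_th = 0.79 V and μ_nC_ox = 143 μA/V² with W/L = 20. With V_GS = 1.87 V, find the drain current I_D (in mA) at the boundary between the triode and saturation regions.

At the boundary V_DS = V_ov = V_GS − V_th = 1.87 − 0.79 = 1.08 V.
k_n = μ_nC_ox · (W/L) = 2.86 mA/V².
I_D = ½ k_n V_ov² = 0.5 × 2.86 × 1.08² = 1.67 mA.

I_D = 1.67 mA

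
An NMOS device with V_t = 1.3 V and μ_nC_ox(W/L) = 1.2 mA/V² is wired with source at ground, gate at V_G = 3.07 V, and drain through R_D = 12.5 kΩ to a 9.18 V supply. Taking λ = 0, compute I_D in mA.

V_GS = V_G = 3.07 V, so V_ov = 3.07 − 1.3 = 1.77 V.
Assume saturation: I_D = ½ k_n V_ov² = 0.5 × 1.2 × 1.77² = 1.88 mA, giving V_DS = V_DD − I_D R_D = 9.18 − 1.88 × 12.5 = -14.3 V.
But -14.3 V < V_ov = 1.77 V, so the device is actually in triode.
In triode I_D = k_n[V_ov V_DS − ½ V_DS²] and I_D = (V_DD − V_DS)/R_D. Equating: 7.5 V_DS² − 27.55 V_DS + 9.18 = 0, giving V_DS = 0.371 V (the root below V_ov).
I_D = (9.18 − 0.371) / 12.5 = 0.705 mA.

I_D = 0.705 mA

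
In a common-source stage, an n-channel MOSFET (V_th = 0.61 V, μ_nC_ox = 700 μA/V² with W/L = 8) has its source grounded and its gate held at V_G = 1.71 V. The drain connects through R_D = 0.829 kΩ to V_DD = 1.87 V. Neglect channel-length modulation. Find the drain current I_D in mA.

V_GS = V_G = 1.71 V, so V_ov = 1.71 − 0.61 = 1.1 V.
k_n = μ_nC_ox · (W/L) = 5.6 mA/V².
Assume saturation: I_D = ½ k_n V_ov² = 0.5 × 5.6 × 1.1² = 3.39 mA, giving V_DS = V_DD − I_D R_D = 1.87 − 3.39 × 0.829 = -0.939 V.
But -0.939 V < V_ov = 1.1 V, so the device is actually in triode.
In triode I_D = k_n[V_ov V_DS − ½ V_DS²] and I_D = (V_DD − V_DS)/R_D. Equating: 2.32 V_DS² − 6.107 V_DS + 1.87 = 0, giving V_DS = 0.354 V (the root below V_ov).
I_D = (1.87 − 0.354) / 0.829 = 1.83 mA.

I_D = 1.83 mA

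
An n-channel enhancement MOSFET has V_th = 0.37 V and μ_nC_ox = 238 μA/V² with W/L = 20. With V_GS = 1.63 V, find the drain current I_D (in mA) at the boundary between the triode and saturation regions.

I_D = 3.78 mA

At the boundary V_DS = V_ov = V_GS − V_th = 1.63 − 0.37 = 1.26 V.
k_n = μ_nC_ox · (W/L) = 4.76 mA/V².
I_D = ½ k_n V_ov² = 0.5 × 4.76 × 1.26² = 3.78 mA.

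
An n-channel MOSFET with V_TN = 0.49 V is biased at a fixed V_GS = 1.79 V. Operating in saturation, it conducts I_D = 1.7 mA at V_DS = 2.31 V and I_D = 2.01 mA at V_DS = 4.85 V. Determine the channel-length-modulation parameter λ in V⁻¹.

λ = 0.0861 V⁻¹

With V_GS fixed, I_D ∝ (1 + λ V_DS) in saturation, so I_D2/I_D1 = (1 + λ V_DS2)/(1 + λ V_DS1).
2.01/1.7 = 1.182 = (1 + 4.85 λ)/(1 + 2.31 λ).
Solving: λ (I_D1 V_DS2 − I_D2 V_DS1) = I_D2 − I_D1, so λ = (2.01 − 1.7) / (1.7 × 4.85 − 2.01 × 2.31) = 0.31 / 3.6 = 0.0861 V⁻¹.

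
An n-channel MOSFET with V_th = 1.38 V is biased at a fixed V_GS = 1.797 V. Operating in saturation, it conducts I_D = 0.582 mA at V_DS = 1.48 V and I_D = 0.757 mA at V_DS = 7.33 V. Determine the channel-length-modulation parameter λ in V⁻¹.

With V_GS fixed, I_D ∝ (1 + λ V_DS) in saturation, so I_D2/I_D1 = (1 + λ V_DS2)/(1 + λ V_DS1).
0.757/0.582 = 1.301 = (1 + 7.33 λ)/(1 + 1.48 λ).
Solving: λ (I_D1 V_DS2 − I_D2 V_DS1) = I_D2 − I_D1, so λ = (0.757 − 0.582) / (0.582 × 7.33 − 0.757 × 1.48) = 0.175 / 3.15 = 0.0556 V⁻¹.

λ = 0.0556 V⁻¹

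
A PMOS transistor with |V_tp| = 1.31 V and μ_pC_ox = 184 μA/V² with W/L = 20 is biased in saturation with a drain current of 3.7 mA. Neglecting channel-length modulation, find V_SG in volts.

k_p = μ_pC_ox · (W/L) = 3.68 mA/V².
In saturation I_D = ½ k_p (V_SG − |V_tp|)², so V_SG − |V_tp| = √(2 I_D / k_p) = √(2 × 3.7 / 3.68) = 1.42 V.
V_SG = 1.31 + 1.42 = 2.73 V.

V_SG = 2.73 V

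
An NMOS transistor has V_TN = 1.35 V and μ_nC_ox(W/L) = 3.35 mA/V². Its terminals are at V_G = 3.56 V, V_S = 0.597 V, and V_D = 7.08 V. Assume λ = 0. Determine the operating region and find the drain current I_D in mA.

Saturation; I_D = 4.36 mA

V_GS = V_G − V_S = 3.56 − 0.597 = 2.96 V; V_DS = V_D − V_S = 7.08 − 0.597 = 6.48 V.
V_ov = V_GS − V_TN = 2.96 − 1.35 = 1.61 V.
Since V_DS = 6.48 V ≥ V_ov = 1.61 V, the device is in saturation.
I_D = ½ k_n V_ov² = 0.5 × 3.35 × 1.61² = 4.36 mA.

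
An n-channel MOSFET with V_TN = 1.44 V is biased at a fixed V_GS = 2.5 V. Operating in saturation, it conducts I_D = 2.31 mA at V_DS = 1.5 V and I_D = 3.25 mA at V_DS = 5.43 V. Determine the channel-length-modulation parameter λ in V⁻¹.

λ = 0.123 V⁻¹

With V_GS fixed, I_D ∝ (1 + λ V_DS) in saturation, so I_D2/I_D1 = (1 + λ V_DS2)/(1 + λ V_DS1).
3.25/2.31 = 1.407 = (1 + 5.43 λ)/(1 + 1.5 λ).
Solving: λ (I_D1 V_DS2 − I_D2 V_DS1) = I_D2 − I_D1, so λ = (3.25 − 2.31) / (2.31 × 5.43 − 3.25 × 1.5) = 0.94 / 7.67 = 0.123 V⁻¹.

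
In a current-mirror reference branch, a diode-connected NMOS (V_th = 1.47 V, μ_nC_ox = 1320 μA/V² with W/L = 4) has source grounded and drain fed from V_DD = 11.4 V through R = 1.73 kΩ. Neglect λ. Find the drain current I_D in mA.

With gate tied to drain, V_GS = V_DS ≥ V_GS − V_th, so the device is in saturation.
k_n = μ_nC_ox · (W/L) = 5.28 mA/V².
KCL at the drain: ½ k_n (V_GS − V_th)² = (V_DD − V_GS)/R.
Let x = V_GS − 1.47. Then 4.57 x² + x − 9.93 = 0, giving x = 1.37 V (positive root), so V_GS = 2.84 V.
I_D = (V_DD − V_GS)/R = (11.4 − 2.84) / 1.73 = 4.95 mA.

I_D = 4.95 mA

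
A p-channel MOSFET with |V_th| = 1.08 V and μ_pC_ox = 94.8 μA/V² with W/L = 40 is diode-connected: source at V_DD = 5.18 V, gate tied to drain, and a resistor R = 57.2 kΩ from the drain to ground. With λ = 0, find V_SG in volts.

With gate tied to drain, V_SG = V_SD ≥ V_SG − |V_th|, so the device is in saturation.
k_p = μ_pC_ox · (W/L) = 3.792 mA/V².
KCL at the drain: ½ k_p (V_SG − |V_th|)² = (V_DD − V_SG)/R.
Let x = V_SG − 1.08. Then 108 x² + x − 4.1 = 0, giving x = 0.19 V (positive root), so V_SG = 1.27 V.
I_D = (V_DD − V_SG)/R = (5.18 − 1.27) / 57.2 = 0.0684 mA.

V_SG = 1.27 V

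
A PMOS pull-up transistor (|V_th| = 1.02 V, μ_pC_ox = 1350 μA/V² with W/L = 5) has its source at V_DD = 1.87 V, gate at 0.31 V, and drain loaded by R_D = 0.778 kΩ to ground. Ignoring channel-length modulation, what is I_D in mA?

V_SG = V_DD − V_G = 1.87 − 0.31 = 1.56 V, so V_ov = 1.56 − 1.02 = 0.54 V.
k_p = μ_pC_ox · (W/L) = 6.75 mA/V².
Assume saturation: I_D = ½ k_p V_ov² = 0.5 × 6.75 × 0.54² = 0.984 mA, giving V_SD = V_DD − I_D R_D = 1.87 − 0.984 × 0.778 = 1.1 V.
V_SD = 1.1 V ≥ V_ov = 0.54 V, confirming saturation.

I_D = 0.984 mA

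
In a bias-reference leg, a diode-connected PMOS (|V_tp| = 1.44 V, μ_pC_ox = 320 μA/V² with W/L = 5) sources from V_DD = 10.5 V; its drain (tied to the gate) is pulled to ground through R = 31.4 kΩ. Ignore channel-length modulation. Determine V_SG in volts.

With gate tied to drain, V_SG = V_SD ≥ V_SG − |V_tp|, so the device is in saturation.
k_p = μ_pC_ox · (W/L) = 1.6 mA/V².
KCL at the drain: ½ k_p (V_SG − |V_tp|)² = (V_DD − V_SG)/R.
Let x = V_SG − 1.44. Then 25.1 x² + x − 9.06 = 0, giving x = 0.581 V (positive root), so V_SG = 2.02 V.
I_D = (V_DD − V_SG)/R = (10.5 − 2.02) / 31.4 = 0.27 mA.

V_SG = 2.02 V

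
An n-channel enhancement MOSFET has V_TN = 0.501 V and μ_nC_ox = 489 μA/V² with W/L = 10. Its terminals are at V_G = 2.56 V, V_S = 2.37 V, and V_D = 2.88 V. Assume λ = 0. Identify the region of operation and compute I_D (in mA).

V_GS = V_G − V_S = 2.56 − 2.37 = 0.19 V; V_DS = V_D − V_S = 2.88 − 2.37 = 0.51 V.
V_GS = 0.19 V < V_TN = 0.501 V, so the transistor is in cutoff.

Cutoff; I_D = 0 mA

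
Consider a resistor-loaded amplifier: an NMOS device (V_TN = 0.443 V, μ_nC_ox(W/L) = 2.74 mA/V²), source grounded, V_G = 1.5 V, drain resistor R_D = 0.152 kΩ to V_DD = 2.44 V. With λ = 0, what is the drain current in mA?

I_D = 1.53 mA

V_GS = V_G = 1.5 V, so V_ov = 1.5 − 0.443 = 1.06 V.
Assume saturation: I_D = ½ k_n V_ov² = 0.5 × 2.74 × 1.06² = 1.53 mA, giving V_DS = V_DD − I_D R_D = 2.44 − 1.53 × 0.152 = 2.21 V.
V_DS = 2.21 V ≥ V_ov = 1.06 V, confirming saturation.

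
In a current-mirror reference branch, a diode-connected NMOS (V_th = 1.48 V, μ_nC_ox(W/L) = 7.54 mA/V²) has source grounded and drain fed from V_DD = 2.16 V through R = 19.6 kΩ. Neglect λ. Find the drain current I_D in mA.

I_D = 0.0301 mA

With gate tied to drain, V_GS = V_DS ≥ V_GS − V_th, so the device is in saturation.
KCL at the drain: ½ k_n (V_GS − V_th)² = (V_DD − V_GS)/R.
Let x = V_GS − 1.48. Then 73.9 x² + x − 0.68 = 0, giving x = 0.0894 V (positive root), so V_GS = 1.57 V.
I_D = (V_DD − V_GS)/R = (2.16 − 1.57) / 19.6 = 0.0301 mA.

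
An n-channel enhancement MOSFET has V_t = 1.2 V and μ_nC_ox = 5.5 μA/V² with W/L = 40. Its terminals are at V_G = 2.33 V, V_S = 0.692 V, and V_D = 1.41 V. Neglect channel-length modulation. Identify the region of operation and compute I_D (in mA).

Saturation; I_D = 0.0211 mA

V_GS = V_G − V_S = 2.33 − 0.692 = 1.64 V; V_DS = V_D − V_S = 1.41 − 0.692 = 0.718 V.
k_n = μ_nC_ox · (W/L) = 0.22 mA/V².
V_ov = V_GS − V_t = 1.64 − 1.2 = 0.438 V.
Since V_DS = 0.718 V ≥ V_ov = 0.438 V, the device is in saturation.
I_D = ½ k_n V_ov² = 0.5 × 0.22 × 0.438² = 0.0211 mA.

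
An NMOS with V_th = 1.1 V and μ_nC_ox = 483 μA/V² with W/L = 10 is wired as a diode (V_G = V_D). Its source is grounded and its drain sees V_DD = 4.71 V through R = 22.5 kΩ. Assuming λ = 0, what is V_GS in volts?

With gate tied to drain, V_GS = V_DS ≥ V_GS − V_th, so the device is in saturation.
k_n = μ_nC_ox · (W/L) = 4.83 mA/V².
KCL at the drain: ½ k_n (V_GS − V_th)² = (V_DD − V_GS)/R.
Let x = V_GS − 1.1. Then 54.3 x² + x − 3.61 = 0, giving x = 0.249 V (positive root), so V_GS = 1.35 V.
I_D = (V_DD − V_GS)/R = (4.71 − 1.35) / 22.5 = 0.149 mA.

V_GS = 1.35 V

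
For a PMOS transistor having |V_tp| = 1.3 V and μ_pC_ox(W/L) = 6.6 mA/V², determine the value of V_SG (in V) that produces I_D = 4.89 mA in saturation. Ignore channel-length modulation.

V_SG = 2.52 V

In saturation I_D = ½ k_p (V_SG − |V_tp|)², so V_SG − |V_tp| = √(2 I_D / k_p) = √(2 × 4.89 / 6.6) = 1.22 V.
V_SG = 1.3 + 1.22 = 2.52 V.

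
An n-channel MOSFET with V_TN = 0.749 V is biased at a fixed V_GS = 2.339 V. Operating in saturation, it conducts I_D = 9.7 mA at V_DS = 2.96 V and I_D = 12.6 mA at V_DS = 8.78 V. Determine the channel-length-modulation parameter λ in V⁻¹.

λ = 0.0606 V⁻¹

With V_GS fixed, I_D ∝ (1 + λ V_DS) in saturation, so I_D2/I_D1 = (1 + λ V_DS2)/(1 + λ V_DS1).
12.6/9.7 = 1.299 = (1 + 8.78 λ)/(1 + 2.96 λ).
Solving: λ (I_D1 V_DS2 − I_D2 V_DS1) = I_D2 − I_D1, so λ = (12.6 − 9.7) / (9.7 × 8.78 − 12.6 × 2.96) = 2.9 / 47.9 = 0.0606 V⁻¹.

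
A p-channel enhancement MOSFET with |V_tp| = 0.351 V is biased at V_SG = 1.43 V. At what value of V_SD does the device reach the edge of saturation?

V_SD,sat = 1.08 V

The boundary between triode and saturation is V_SD = V_SG − |V_tp| = V_ov.
V_ov = 1.43 − 0.351 = 1.08 V.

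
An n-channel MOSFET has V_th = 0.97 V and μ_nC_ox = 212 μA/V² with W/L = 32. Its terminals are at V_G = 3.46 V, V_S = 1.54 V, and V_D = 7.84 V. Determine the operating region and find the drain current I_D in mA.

V_GS = V_G − V_S = 3.46 − 1.54 = 1.92 V; V_DS = V_D − V_S = 7.84 − 1.54 = 6.3 V.
k_n = μ_nC_ox · (W/L) = 6.784 mA/V².
V_ov = V_GS − V_th = 1.92 − 0.97 = 0.95 V.
Since V_DS = 6.3 V ≥ V_ov = 0.95 V, the device is in saturation.
I_D = ½ k_n V_ov² = 0.5 × 6.784 × 0.95² = 3.06 mA.

Saturation; I_D = 3.06 mA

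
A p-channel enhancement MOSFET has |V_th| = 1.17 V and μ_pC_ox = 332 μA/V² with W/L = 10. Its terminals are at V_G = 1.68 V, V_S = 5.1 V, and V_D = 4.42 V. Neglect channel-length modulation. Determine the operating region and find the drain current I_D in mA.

Triode; I_D = 4.31 mA

V_SG = V_S − V_G = 5.1 − 1.68 = 3.42 V; V_SD = V_S − V_D = 5.1 − 4.42 = 0.68 V.
k_p = μ_pC_ox · (W/L) = 3.32 mA/V².
V_ov = V_SG − |V_th| = 3.42 − 1.17 = 2.25 V.
Since V_SD = 0.68 V < V_ov = 2.25 V, the device is in the triode region.
I_D = k_p [V_ov · V_SD − ½ V_SD²] = 3.32 × [2.25 × 0.68 − 0.5 × 0.68²] = 4.31 mA.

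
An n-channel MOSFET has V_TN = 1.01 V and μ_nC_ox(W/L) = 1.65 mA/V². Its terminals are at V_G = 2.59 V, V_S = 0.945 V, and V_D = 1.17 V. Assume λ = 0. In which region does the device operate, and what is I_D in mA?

V_GS = V_G − V_S = 2.59 − 0.945 = 1.65 V; V_DS = V_D − V_S = 1.17 − 0.945 = 0.225 V.
V_ov = V_GS − V_TN = 1.65 − 1.01 = 0.635 V.
Since V_DS = 0.225 V < V_ov = 0.635 V, the device is in the triode region.
I_D = k_n [V_ov · V_DS − ½ V_DS²] = 1.65 × [0.635 × 0.225 − 0.5 × 0.225²] = 0.194 mA.

Triode; I_D = 0.194 mA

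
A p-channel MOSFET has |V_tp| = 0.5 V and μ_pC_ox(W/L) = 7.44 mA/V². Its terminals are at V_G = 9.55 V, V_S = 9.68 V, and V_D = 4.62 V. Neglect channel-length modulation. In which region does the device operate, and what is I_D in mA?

V_SG = V_S − V_G = 9.68 − 9.55 = 0.13 V; V_SD = V_S − V_D = 9.68 − 4.62 = 5.06 V.
V_SG = 0.13 V < |V_tp| = 0.5 V, so the transistor is in cutoff.

Cutoff; I_D = 0 mA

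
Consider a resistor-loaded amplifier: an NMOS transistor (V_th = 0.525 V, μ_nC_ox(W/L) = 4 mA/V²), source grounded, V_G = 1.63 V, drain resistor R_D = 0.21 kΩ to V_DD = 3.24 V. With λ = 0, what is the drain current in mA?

I_D = 2.44 mA

V_GS = V_G = 1.63 V, so V_ov = 1.63 − 0.525 = 1.1 V.
Assume saturation: I_D = ½ k_n V_ov² = 0.5 × 4 × 1.1² = 2.44 mA, giving V_DS = V_DD − I_D R_D = 3.24 − 2.44 × 0.21 = 2.73 V.
V_DS = 2.73 V ≥ V_ov = 1.1 V, confirming saturation.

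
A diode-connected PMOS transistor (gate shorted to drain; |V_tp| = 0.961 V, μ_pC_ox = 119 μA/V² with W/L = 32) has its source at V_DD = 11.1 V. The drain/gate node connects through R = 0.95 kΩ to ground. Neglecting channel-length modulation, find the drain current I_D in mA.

With gate tied to drain, V_SG = V_SD ≥ V_SG − |V_tp|, so the device is in saturation.
k_p = μ_pC_ox · (W/L) = 3.808 mA/V².
KCL at the drain: ½ k_p (V_SG − |V_tp|)² = (V_DD − V_SG)/R.
Let x = V_SG − 0.961. Then 1.81 x² + x − 10.14 = 0, giving x = 2.11 V (positive root), so V_SG = 3.07 V.
I_D = (V_DD − V_SG)/R = (11.1 − 3.07) / 0.95 = 8.45 mA.

I_D = 8.45 mA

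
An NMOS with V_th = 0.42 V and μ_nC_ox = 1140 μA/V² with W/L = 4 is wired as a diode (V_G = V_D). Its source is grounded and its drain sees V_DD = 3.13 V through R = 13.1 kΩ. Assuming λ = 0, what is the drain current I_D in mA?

With gate tied to drain, V_GS = V_DS ≥ V_GS − V_th, so the device is in saturation.
k_n = μ_nC_ox · (W/L) = 4.56 mA/V².
KCL at the drain: ½ k_n (V_GS − V_th)² = (V_DD − V_GS)/R.
Let x = V_GS − 0.42. Then 29.9 x² + x − 2.71 = 0, giving x = 0.285 V (positive root), so V_GS = 0.705 V.
I_D = (V_DD − V_GS)/R = (3.13 − 0.705) / 13.1 = 0.185 mA.

I_D = 0.185 mA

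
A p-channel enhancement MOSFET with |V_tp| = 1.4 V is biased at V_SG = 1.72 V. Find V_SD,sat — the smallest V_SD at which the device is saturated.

The boundary between triode and saturation is V_SD = V_SG − |V_tp| = V_ov.
V_ov = 1.72 − 1.4 = 0.32 V.

V_SD,sat = 0.320 V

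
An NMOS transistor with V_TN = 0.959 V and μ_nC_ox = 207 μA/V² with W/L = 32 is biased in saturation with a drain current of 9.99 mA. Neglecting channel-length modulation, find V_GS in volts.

V_GS = 2.70 V

k_n = μ_nC_ox · (W/L) = 6.624 mA/V².
In saturation I_D = ½ k_n (V_GS − V_TN)², so V_GS − V_TN = √(2 I_D / k_n) = √(2 × 9.99 / 6.624) = 1.74 V.
V_GS = 0.959 + 1.74 = 2.7 V.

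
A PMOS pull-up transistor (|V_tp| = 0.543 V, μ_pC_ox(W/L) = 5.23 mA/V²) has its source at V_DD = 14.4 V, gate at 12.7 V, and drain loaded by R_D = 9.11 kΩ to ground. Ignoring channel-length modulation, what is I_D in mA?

V_SG = V_DD − V_G = 14.4 − 12.7 = 1.7 V, so V_ov = 1.7 − 0.543 = 1.16 V.
Assume saturation: I_D = ½ k_p V_ov² = 0.5 × 5.23 × 1.16² = 3.5 mA, giving V_SD = V_DD − I_D R_D = 14.4 − 3.5 × 9.11 = -17.5 V.
But -17.5 V < V_ov = 1.16 V, so the device is actually in triode.
In triode I_D = k_p[V_ov V_SD − ½ V_SD²] and I_D = (V_DD − V_SD)/R_D. Equating: 23.8 V_SD² − 56.13 V_SD + 14.4 = 0, giving V_SD = 0.293 V (the root below V_ov).
I_D = (14.4 − 0.293) / 9.11 = 1.55 mA.

I_D = 1.55 mA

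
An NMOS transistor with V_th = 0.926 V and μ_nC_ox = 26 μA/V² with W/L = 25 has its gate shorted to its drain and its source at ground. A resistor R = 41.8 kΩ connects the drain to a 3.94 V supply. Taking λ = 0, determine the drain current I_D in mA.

With gate tied to drain, V_GS = V_DS ≥ V_GS − V_th, so the device is in saturation.
k_n = μ_nC_ox · (W/L) = 0.65 mA/V².
KCL at the drain: ½ k_n (V_GS − V_th)² = (V_DD − V_GS)/R.
Let x = V_GS − 0.926. Then 13.6 x² + x − 3.014 = 0, giving x = 0.436 V (positive root), so V_GS = 1.36 V.
I_D = (V_DD − V_GS)/R = (3.94 − 1.36) / 41.8 = 0.0617 mA.

I_D = 0.0617 mA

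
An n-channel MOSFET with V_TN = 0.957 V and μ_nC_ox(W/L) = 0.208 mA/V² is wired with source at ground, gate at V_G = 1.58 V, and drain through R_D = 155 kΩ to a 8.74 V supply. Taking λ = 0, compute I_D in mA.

V_GS = V_G = 1.58 V, so V_ov = 1.58 − 0.957 = 0.623 V.
Assume saturation: I_D = ½ k_n V_ov² = 0.5 × 0.208 × 0.623² = 0.0404 mA, giving V_DS = V_DD − I_D R_D = 8.74 − 0.0404 × 155 = 2.48 V.
V_DS = 2.48 V ≥ V_ov = 0.623 V, confirming saturation.

I_D = 0.0404 mA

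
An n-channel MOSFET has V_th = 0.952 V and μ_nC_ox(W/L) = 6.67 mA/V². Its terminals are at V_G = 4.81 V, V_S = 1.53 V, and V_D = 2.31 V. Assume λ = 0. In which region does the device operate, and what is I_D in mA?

V_GS = V_G − V_S = 4.81 − 1.53 = 3.28 V; V_DS = V_D − V_S = 2.31 − 1.53 = 0.78 V.
V_ov = V_GS − V_th = 3.28 − 0.952 = 2.33 V.
Since V_DS = 0.78 V < V_ov = 2.33 V, the device is in the triode region.
I_D = k_n [V_ov · V_DS − ½ V_DS²] = 6.67 × [2.33 × 0.78 − 0.5 × 0.78²] = 10.1 mA.

Triode; I_D = 10.1 mA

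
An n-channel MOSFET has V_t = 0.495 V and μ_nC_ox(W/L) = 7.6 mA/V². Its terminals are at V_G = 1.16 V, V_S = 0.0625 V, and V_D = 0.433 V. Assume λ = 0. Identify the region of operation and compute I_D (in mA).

Triode; I_D = 1.17 mA

V_GS = V_G − V_S = 1.16 − 0.0625 = 1.1 V; V_DS = V_D − V_S = 0.433 − 0.0625 = 0.37 V.
V_ov = V_GS − V_t = 1.1 − 0.495 = 0.602 V.
Since V_DS = 0.37 V < V_ov = 0.602 V, the device is in the triode region.
I_D = k_n [V_ov · V_DS − ½ V_DS²] = 7.6 × [0.602 × 0.37 − 0.5 × 0.37²] = 1.17 mA.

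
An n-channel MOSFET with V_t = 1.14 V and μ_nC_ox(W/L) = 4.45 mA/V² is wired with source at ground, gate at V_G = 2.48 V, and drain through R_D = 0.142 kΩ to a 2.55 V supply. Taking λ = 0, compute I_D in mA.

I_D = 4.00 mA

V_GS = V_G = 2.48 V, so V_ov = 2.48 − 1.14 = 1.34 V.
Assume saturation: I_D = ½ k_n V_ov² = 0.5 × 4.45 × 1.34² = 4 mA, giving V_DS = V_DD − I_D R_D = 2.55 − 4 × 0.142 = 1.98 V.
V_DS = 1.98 V ≥ V_ov = 1.34 V, confirming saturation.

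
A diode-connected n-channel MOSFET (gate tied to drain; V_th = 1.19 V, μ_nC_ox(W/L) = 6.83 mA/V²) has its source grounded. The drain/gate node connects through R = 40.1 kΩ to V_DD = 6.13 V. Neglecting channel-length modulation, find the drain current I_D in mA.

With gate tied to drain, V_GS = V_DS ≥ V_GS − V_th, so the device is in saturation.
KCL at the drain: ½ k_n (V_GS − V_th)² = (V_DD − V_GS)/R.
Let x = V_GS − 1.19. Then 137 x² + x − 4.94 = 0, giving x = 0.186 V (positive root), so V_GS = 1.38 V.
I_D = (V_DD − V_GS)/R = (6.13 − 1.38) / 40.1 = 0.119 mA.

I_D = 0.119 mA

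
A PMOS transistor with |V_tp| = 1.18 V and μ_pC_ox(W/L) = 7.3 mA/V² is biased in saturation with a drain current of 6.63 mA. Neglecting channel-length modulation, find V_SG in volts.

V_SG = 2.53 V

In saturation I_D = ½ k_p (V_SG − |V_tp|)², so V_SG − |V_tp| = √(2 I_D / k_p) = √(2 × 6.63 / 7.3) = 1.35 V.
V_SG = 1.18 + 1.35 = 2.53 V.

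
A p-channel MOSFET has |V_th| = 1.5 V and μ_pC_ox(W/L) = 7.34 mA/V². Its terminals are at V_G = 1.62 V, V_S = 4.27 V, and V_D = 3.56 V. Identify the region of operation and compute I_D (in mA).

Triode; I_D = 4.14 mA

V_SG = V_S − V_G = 4.27 − 1.62 = 2.65 V; V_SD = V_S − V_D = 4.27 − 3.56 = 0.71 V.
V_ov = V_SG − |V_th| = 2.65 − 1.5 = 1.15 V.
Since V_SD = 0.71 V < V_ov = 1.15 V, the device is in the triode region.
I_D = k_p [V_ov · V_SD − ½ V_SD²] = 7.34 × [1.15 × 0.71 − 0.5 × 0.71²] = 4.14 mA.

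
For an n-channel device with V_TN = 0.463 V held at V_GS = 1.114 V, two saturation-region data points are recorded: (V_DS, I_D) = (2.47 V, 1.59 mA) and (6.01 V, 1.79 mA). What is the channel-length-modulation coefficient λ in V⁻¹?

λ = 0.0390 V⁻¹

With V_GS fixed, I_D ∝ (1 + λ V_DS) in saturation, so I_D2/I_D1 = (1 + λ V_DS2)/(1 + λ V_DS1).
1.79/1.59 = 1.126 = (1 + 6.01 λ)/(1 + 2.47 λ).
Solving: λ (I_D1 V_DS2 − I_D2 V_DS1) = I_D2 − I_D1, so λ = (1.79 − 1.59) / (1.59 × 6.01 − 1.79 × 2.47) = 0.2 / 5.13 = 0.039 V⁻¹.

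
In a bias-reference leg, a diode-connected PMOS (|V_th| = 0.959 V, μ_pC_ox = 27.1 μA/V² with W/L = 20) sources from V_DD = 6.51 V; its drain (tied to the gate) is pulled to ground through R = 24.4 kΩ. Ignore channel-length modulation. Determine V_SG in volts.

V_SG = 1.80 V

With gate tied to drain, V_SG = V_SD ≥ V_SG − |V_th|, so the device is in saturation.
k_p = μ_pC_ox · (W/L) = 0.542 mA/V².
KCL at the drain: ½ k_p (V_SG − |V_th|)² = (V_DD − V_SG)/R.
Let x = V_SG − 0.959. Then 6.61 x² + x − 5.551 = 0, giving x = 0.844 V (positive root), so V_SG = 1.8 V.
I_D = (V_DD − V_SG)/R = (6.51 − 1.8) / 24.4 = 0.193 mA.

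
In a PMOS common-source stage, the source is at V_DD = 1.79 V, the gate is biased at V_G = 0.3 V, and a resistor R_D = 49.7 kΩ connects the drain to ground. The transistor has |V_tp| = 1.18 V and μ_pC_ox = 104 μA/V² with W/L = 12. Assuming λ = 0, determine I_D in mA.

I_D = 0.0339 mA

V_SG = V_DD − V_G = 1.79 − 0.3 = 1.49 V, so V_ov = 1.49 − 1.18 = 0.31 V.
k_p = μ_pC_ox · (W/L) = 1.248 mA/V².
Assume saturation: I_D = ½ k_p V_ov² = 0.5 × 1.248 × 0.31² = 0.06 mA, giving V_SD = V_DD − I_D R_D = 1.79 − 0.06 × 49.7 = -1.19 V.
But -1.19 V < V_ov = 0.31 V, so the device is actually in triode.
In triode I_D = k_p[V_ov V_SD − ½ V_SD²] and I_D = (V_DD − V_SD)/R_D. Equating: 31 V_SD² − 20.23 V_SD + 1.79 = 0, giving V_SD = 0.106 V (the root below V_ov).
I_D = (1.79 − 0.106) / 49.7 = 0.0339 mA.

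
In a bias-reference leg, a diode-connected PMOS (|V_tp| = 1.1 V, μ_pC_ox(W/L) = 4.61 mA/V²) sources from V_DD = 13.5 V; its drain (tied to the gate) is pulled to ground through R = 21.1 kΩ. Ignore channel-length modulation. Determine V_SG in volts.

With gate tied to drain, V_SG = V_SD ≥ V_SG − |V_tp|, so the device is in saturation.
KCL at the drain: ½ k_p (V_SG − |V_tp|)² = (V_DD − V_SG)/R.
Let x = V_SG − 1.1. Then 48.6 x² + x − 12.4 = 0, giving x = 0.495 V (positive root), so V_SG = 1.59 V.
I_D = (V_DD − V_SG)/R = (13.5 − 1.59) / 21.1 = 0.564 mA.

V_SG = 1.59 V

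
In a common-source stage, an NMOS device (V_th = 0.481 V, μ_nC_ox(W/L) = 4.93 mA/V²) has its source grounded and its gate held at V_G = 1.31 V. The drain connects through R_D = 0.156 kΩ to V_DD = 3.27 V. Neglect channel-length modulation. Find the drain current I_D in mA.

V_GS = V_G = 1.31 V, so V_ov = 1.31 − 0.481 = 0.829 V.
Assume saturation: I_D = ½ k_n V_ov² = 0.5 × 4.93 × 0.829² = 1.69 mA, giving V_DS = V_DD − I_D R_D = 3.27 − 1.69 × 0.156 = 3.01 V.
V_DS = 3.01 V ≥ V_ov = 0.829 V, confirming saturation.

I_D = 1.69 mA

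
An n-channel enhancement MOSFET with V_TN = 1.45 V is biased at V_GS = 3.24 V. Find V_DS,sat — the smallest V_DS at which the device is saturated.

The boundary between triode and saturation is V_DS = V_GS − V_TN = V_ov.
V_ov = 3.24 − 1.45 = 1.79 V.

V_DS,sat = 1.79 V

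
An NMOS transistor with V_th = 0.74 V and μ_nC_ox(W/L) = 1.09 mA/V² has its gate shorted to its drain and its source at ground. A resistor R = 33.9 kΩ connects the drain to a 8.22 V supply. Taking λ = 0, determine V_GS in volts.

With gate tied to drain, V_GS = V_DS ≥ V_GS − V_th, so the device is in saturation.
KCL at the drain: ½ k_n (V_GS − V_th)² = (V_DD − V_GS)/R.
Let x = V_GS − 0.74. Then 18.5 x² + x − 7.48 = 0, giving x = 0.61 V (positive root), so V_GS = 1.35 V.
I_D = (V_DD − V_GS)/R = (8.22 − 1.35) / 33.9 = 0.203 mA.

V_GS = 1.35 V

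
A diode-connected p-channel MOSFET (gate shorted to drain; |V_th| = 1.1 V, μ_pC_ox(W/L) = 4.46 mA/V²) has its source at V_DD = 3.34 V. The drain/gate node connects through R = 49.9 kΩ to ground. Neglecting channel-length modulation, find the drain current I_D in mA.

I_D = 0.0421 mA

With gate tied to drain, V_SG = V_SD ≥ V_SG − |V_th|, so the device is in saturation.
KCL at the drain: ½ k_p (V_SG − |V_th|)² = (V_DD − V_SG)/R.
Let x = V_SG − 1.1. Then 111 x² + x − 2.24 = 0, giving x = 0.137 V (positive root), so V_SG = 1.24 V.
I_D = (V_DD − V_SG)/R = (3.34 − 1.24) / 49.9 = 0.0421 mA.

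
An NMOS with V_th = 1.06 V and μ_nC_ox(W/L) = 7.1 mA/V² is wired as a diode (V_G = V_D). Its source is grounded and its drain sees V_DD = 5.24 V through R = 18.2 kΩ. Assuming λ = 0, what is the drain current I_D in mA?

With gate tied to drain, V_GS = V_DS ≥ V_GS − V_th, so the device is in saturation.
KCL at the drain: ½ k_n (V_GS − V_th)² = (V_DD − V_GS)/R.
Let x = V_GS − 1.06. Then 64.6 x² + x − 4.18 = 0, giving x = 0.247 V (positive root), so V_GS = 1.31 V.
I_D = (V_DD − V_GS)/R = (5.24 − 1.31) / 18.2 = 0.216 mA.

I_D = 0.216 mA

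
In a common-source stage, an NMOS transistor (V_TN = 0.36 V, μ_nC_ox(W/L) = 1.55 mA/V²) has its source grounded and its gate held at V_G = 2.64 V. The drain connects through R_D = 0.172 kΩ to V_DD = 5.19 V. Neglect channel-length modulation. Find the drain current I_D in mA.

I_D = 4.03 mA

V_GS = V_G = 2.64 V, so V_ov = 2.64 − 0.36 = 2.28 V.
Assume saturation: I_D = ½ k_n V_ov² = 0.5 × 1.55 × 2.28² = 4.03 mA, giving V_DS = V_DD − I_D R_D = 5.19 − 4.03 × 0.172 = 4.5 V.
V_DS = 4.5 V ≥ V_ov = 2.28 V, confirming saturation.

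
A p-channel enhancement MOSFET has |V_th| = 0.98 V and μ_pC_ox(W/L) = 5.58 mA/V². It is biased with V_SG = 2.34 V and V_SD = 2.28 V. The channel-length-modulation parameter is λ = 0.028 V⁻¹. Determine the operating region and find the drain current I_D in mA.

V_ov = V_SG − |V_th| = 2.34 − 0.98 = 1.36 V.
Since V_SD = 2.28 V ≥ V_ov = 1.36 V, the device is in saturation.
I_D = ½ k_p V_ov² (1 + λ V_SD) = 0.5 × 5.58 × 1.36² × (1 + 0.028 × 2.28) = 5.49 mA.

Saturation; I_D = 5.49 mA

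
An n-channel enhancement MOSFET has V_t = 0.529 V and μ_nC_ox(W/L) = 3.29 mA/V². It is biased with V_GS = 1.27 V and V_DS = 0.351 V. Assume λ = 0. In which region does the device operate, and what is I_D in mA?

V_ov = V_GS − V_t = 1.27 − 0.529 = 0.741 V.
Since V_DS = 0.351 V < V_ov = 0.741 V, the device is in the triode region.
I_D = k_n [V_ov · V_DS − ½ V_DS²] = 3.29 × [0.741 × 0.351 − 0.5 × 0.351²] = 0.653 mA.

Triode; I_D = 0.653 mA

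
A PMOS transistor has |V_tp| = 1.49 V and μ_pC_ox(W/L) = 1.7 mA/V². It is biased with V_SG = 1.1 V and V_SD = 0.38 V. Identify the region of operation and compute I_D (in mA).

Cutoff; I_D = 0 mA

V_SG = 1.1 V < |V_tp| = 1.49 V, so the transistor is in cutoff.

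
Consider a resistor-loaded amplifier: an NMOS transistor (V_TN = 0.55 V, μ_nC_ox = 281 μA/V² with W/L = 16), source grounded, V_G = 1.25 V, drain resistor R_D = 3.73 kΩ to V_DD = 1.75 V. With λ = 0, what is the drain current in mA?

I_D = 0.428 mA

V_GS = V_G = 1.25 V, so V_ov = 1.25 − 0.55 = 0.7 V.
k_n = μ_nC_ox · (W/L) = 4.496 mA/V².
Assume saturation: I_D = ½ k_n V_ov² = 0.5 × 4.496 × 0.7² = 1.1 mA, giving V_DS = V_DD − I_D R_D = 1.75 − 1.1 × 3.73 = -2.36 V.
But -2.36 V < V_ov = 0.7 V, so the device is actually in triode.
In triode I_D = k_n[V_ov V_DS − ½ V_DS²] and I_D = (V_DD − V_DS)/R_D. Equating: 8.39 V_DS² − 12.74 V_DS + 1.75 = 0, giving V_DS = 0.153 V (the root below V_ov).
I_D = (1.75 − 0.153) / 3.73 = 0.428 mA.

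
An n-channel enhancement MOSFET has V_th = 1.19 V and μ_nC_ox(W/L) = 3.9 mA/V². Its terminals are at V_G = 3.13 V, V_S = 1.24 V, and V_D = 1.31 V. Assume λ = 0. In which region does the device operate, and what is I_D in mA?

V_GS = V_G − V_S = 3.13 − 1.24 = 1.89 V; V_DS = V_D − V_S = 1.31 − 1.24 = 0.07 V.
V_ov = V_GS − V_th = 1.89 − 1.19 = 0.7 V.
Since V_DS = 0.07 V < V_ov = 0.7 V, the device is in the triode region.
I_D = k_n [V_ov · V_DS − ½ V_DS²] = 3.9 × [0.7 × 0.07 − 0.5 × 0.07²] = 0.182 mA.

Triode; I_D = 0.182 mA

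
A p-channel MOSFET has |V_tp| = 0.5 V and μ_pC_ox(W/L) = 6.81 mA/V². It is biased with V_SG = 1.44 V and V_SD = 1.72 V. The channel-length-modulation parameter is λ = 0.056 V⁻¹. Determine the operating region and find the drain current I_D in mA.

V_ov = V_SG − |V_tp| = 1.44 − 0.5 = 0.94 V.
Since V_SD = 1.72 V ≥ V_ov = 0.94 V, the device is in saturation.
I_D = ½ k_p V_ov² (1 + λ V_SD) = 0.5 × 6.81 × 0.94² × (1 + 0.056 × 1.72) = 3.3 mA.

Saturation; I_D = 3.30 mA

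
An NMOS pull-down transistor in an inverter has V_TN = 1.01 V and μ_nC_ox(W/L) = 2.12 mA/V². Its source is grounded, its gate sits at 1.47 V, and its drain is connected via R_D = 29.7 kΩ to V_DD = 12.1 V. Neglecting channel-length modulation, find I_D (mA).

I_D = 0.224 mA

V_GS = V_G = 1.47 V, so V_ov = 1.47 − 1.01 = 0.46 V.
Assume saturation: I_D = ½ k_n V_ov² = 0.5 × 2.12 × 0.46² = 0.224 mA, giving V_DS = V_DD − I_D R_D = 12.1 − 0.224 × 29.7 = 5.44 V.
V_DS = 5.44 V ≥ V_ov = 0.46 V, confirming saturation.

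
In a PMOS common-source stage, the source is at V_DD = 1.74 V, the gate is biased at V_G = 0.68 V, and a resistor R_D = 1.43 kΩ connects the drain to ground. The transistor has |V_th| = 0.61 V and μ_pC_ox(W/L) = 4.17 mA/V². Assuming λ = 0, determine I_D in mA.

I_D = 0.422 mA

V_SG = V_DD − V_G = 1.74 − 0.68 = 1.06 V, so V_ov = 1.06 − 0.61 = 0.45 V.
Assume saturation: I_D = ½ k_p V_ov² = 0.5 × 4.17 × 0.45² = 0.422 mA, giving V_SD = V_DD − I_D R_D = 1.74 − 0.422 × 1.43 = 1.14 V.
V_SD = 1.14 V ≥ V_ov = 0.45 V, confirming saturation.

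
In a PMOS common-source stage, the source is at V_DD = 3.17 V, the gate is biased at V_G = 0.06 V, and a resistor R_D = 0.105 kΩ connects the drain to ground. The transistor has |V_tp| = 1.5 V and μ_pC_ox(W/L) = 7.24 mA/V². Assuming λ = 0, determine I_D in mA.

I_D = 9.38 mA

V_SG = V_DD − V_G = 3.17 − 0.06 = 3.11 V, so V_ov = 3.11 − 1.5 = 1.61 V.
Assume saturation: I_D = ½ k_p V_ov² = 0.5 × 7.24 × 1.61² = 9.38 mA, giving V_SD = V_DD − I_D R_D = 3.17 − 9.38 × 0.105 = 2.18 V.
V_SD = 2.18 V ≥ V_ov = 1.61 V, confirming saturation.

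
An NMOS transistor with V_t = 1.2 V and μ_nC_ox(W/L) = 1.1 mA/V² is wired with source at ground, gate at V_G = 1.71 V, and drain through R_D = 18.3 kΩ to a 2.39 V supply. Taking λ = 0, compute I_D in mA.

V_GS = V_G = 1.71 V, so V_ov = 1.71 − 1.2 = 0.51 V.
Assume saturation: I_D = ½ k_n V_ov² = 0.5 × 1.1 × 0.51² = 0.143 mA, giving V_DS = V_DD − I_D R_D = 2.39 − 0.143 × 18.3 = -0.228 V.
But -0.228 V < V_ov = 0.51 V, so the device is actually in triode.
In triode I_D = k_n[V_ov V_DS − ½ V_DS²] and I_D = (V_DD − V_DS)/R_D. Equating: 10.1 V_DS² − 11.27 V_DS + 2.39 = 0, giving V_DS = 0.284 V (the root below V_ov).
I_D = (2.39 − 0.284) / 18.3 = 0.115 mA.

I_D = 0.115 mA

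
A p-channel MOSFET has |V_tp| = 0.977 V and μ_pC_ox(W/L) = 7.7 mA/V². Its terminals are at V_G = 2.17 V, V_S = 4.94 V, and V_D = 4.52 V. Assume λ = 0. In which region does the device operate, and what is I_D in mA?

Triode; I_D = 5.12 mA

V_SG = V_S − V_G = 4.94 − 2.17 = 2.77 V; V_SD = V_S − V_D = 4.94 − 4.52 = 0.42 V.
V_ov = V_SG − |V_tp| = 2.77 − 0.977 = 1.79 V.
Since V_SD = 0.42 V < V_ov = 1.79 V, the device is in the triode region.
I_D = k_p [V_ov · V_SD − ½ V_SD²] = 7.7 × [1.79 × 0.42 − 0.5 × 0.42²] = 5.12 mA.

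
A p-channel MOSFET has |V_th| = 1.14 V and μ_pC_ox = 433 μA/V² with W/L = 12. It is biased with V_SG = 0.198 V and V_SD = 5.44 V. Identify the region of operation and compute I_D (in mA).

V_SG = 0.198 V < |V_th| = 1.14 V, so the transistor is in cutoff.

Cutoff; I_D = 0 mA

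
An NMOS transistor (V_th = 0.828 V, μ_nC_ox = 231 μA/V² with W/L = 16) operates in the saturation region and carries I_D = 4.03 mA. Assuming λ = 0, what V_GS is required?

k_n = μ_nC_ox · (W/L) = 3.696 mA/V².
In saturation I_D = ½ k_n (V_GS − V_th)², so V_GS − V_th = √(2 I_D / k_n) = √(2 × 4.03 / 3.696) = 1.48 V.
V_GS = 0.828 + 1.48 = 2.3 V.

V_GS = 2.30 V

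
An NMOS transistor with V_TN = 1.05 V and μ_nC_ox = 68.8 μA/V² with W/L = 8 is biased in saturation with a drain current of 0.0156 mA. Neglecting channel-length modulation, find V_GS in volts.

V_GS = 1.29 V

k_n = μ_nC_ox · (W/L) = 0.5504 mA/V².
In saturation I_D = ½ k_n (V_GS − V_TN)², so V_GS − V_TN = √(2 I_D / k_n) = √(2 × 0.0156 / 0.5504) = 0.238 V.
V_GS = 1.05 + 0.238 = 1.29 V.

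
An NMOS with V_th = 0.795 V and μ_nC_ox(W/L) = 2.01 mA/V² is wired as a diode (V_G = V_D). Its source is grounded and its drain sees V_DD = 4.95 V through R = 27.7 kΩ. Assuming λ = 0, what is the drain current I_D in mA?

With gate tied to drain, V_GS = V_DS ≥ V_GS − V_th, so the device is in saturation.
KCL at the drain: ½ k_n (V_GS − V_th)² = (V_DD − V_GS)/R.
Let x = V_GS − 0.795. Then 27.8 x² + x − 4.155 = 0, giving x = 0.369 V (positive root), so V_GS = 1.16 V.
I_D = (V_DD − V_GS)/R = (4.95 − 1.16) / 27.7 = 0.137 mA.

I_D = 0.137 mA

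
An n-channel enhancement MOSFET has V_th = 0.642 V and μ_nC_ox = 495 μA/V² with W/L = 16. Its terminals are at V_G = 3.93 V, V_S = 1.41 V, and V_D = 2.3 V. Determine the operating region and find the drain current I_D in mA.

Triode; I_D = 10.1 mA

V_GS = V_G − V_S = 3.93 − 1.41 = 2.52 V; V_DS = V_D − V_S = 2.3 − 1.41 = 0.89 V.
k_n = μ_nC_ox · (W/L) = 7.92 mA/V².
V_ov = V_GS − V_th = 2.52 − 0.642 = 1.88 V.
Since V_DS = 0.89 V < V_ov = 1.88 V, the device is in the triode region.
I_D = k_n [V_ov · V_DS − ½ V_DS²] = 7.92 × [1.88 × 0.89 − 0.5 × 0.89²] = 10.1 mA.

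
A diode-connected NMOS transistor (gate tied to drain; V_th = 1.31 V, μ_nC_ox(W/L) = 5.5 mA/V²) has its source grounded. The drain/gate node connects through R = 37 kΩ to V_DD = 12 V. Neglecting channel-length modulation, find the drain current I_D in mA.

I_D = 0.280 mA

With gate tied to drain, V_GS = V_DS ≥ V_GS − V_th, so the device is in saturation.
KCL at the drain: ½ k_n (V_GS − V_th)² = (V_DD − V_GS)/R.
Let x = V_GS − 1.31. Then 102 x² + x − 10.69 = 0, giving x = 0.319 V (positive root), so V_GS = 1.63 V.
I_D = (V_DD − V_GS)/R = (12 − 1.63) / 37 = 0.28 mA.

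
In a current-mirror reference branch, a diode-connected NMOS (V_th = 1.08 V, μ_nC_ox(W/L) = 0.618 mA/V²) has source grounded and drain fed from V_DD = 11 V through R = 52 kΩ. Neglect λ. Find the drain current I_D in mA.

I_D = 0.176 mA

With gate tied to drain, V_GS = V_DS ≥ V_GS − V_th, so the device is in saturation.
KCL at the drain: ½ k_n (V_GS − V_th)² = (V_DD − V_GS)/R.
Let x = V_GS − 1.08. Then 16.1 x² + x − 9.92 = 0, giving x = 0.755 V (positive root), so V_GS = 1.84 V.
I_D = (V_DD − V_GS)/R = (11 − 1.84) / 52 = 0.176 mA.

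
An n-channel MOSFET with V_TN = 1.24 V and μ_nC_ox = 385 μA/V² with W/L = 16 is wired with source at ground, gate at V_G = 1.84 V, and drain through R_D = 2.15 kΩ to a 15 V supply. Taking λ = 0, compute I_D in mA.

V_GS = V_G = 1.84 V, so V_ov = 1.84 − 1.24 = 0.6 V.
k_n = μ_nC_ox · (W/L) = 6.16 mA/V².
Assume saturation: I_D = ½ k_n V_ov² = 0.5 × 6.16 × 0.6² = 1.11 mA, giving V_DS = V_DD − I_D R_D = 15 − 1.11 × 2.15 = 12.6 V.
V_DS = 12.6 V ≥ V_ov = 0.6 V, confirming saturation.

I_D = 1.11 mA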